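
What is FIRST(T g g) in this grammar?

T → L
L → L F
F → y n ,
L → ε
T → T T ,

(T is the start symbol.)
FIRST sets of the non-terminals involved (from the grammar, by fixed-point iteration):
  FIRST(T) = { ',', 'y', ε }

To compute FIRST(T g g), process the symbols left to right:
Symbol T is a non-terminal. Add FIRST(T) \ {ε} = { ',', 'y' }
T is nullable (ε ∈ FIRST(T)), continue to the next symbol.
Symbol g is a terminal. Add 'g' and stop.
FIRST(T g g) = { ',', 'g', 'y' }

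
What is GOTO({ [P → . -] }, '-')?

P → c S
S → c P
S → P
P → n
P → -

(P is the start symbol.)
{ [P → - .] }

GOTO(I, '-') = CLOSURE({ [A → αX.β] : [A → α.Xβ] ∈ I, X = '-' })

Items with dot before '-', with the dot advanced:
  [P → . -] → [P → - .]
Closure adds nothing (no advanced item has the dot before a non-terminal).

GOTO = { [P → - .] }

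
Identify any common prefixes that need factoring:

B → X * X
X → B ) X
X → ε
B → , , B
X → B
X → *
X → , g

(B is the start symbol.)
Left-factoring is needed when two productions for the same non-terminal
share a common prefix on the right-hand side.

Productions for B:
  B → X * X
  B → , , B
Productions for X:
  X → B ) X
  X → ε
  X → B
  X → *
  X → , g

Found common prefix 'B' in productions for X

Answer: Yes, X has productions with common prefix 'B'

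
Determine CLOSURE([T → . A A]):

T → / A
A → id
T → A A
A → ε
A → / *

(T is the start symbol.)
{ [A → . / *], [A → . id], [A → .], [T → . A A] }

To compute CLOSURE, for each item [A → α.Bβ] where B is a non-terminal, add [B → .γ] for all productions B → γ; repeat for the newly added items until nothing changes.

Start with: [T → . A A]
  [T → . A A] has the dot before A: add [A → . id], [A → .], [A → . / *]
No further items can be added.

CLOSURE = { [A → . / *], [A → . id], [A → .], [T → . A A] }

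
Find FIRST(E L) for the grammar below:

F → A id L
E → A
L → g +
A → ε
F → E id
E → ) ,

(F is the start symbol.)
FIRST sets of the non-terminals involved (from the grammar, by fixed-point iteration):
  FIRST(E) = { ')', ε }
  FIRST(L) = { 'g' }

To compute FIRST(E L), process the symbols left to right:
Symbol E is a non-terminal. Add FIRST(E) \ {ε} = { ')' }
E is nullable (ε ∈ FIRST(E)), continue to the next symbol.
Symbol L is a non-terminal. Add FIRST(L) \ {ε} = { 'g' }
L is not nullable (ε ∉ FIRST(L)), so stop here.
FIRST(E L) = { ')', 'g' }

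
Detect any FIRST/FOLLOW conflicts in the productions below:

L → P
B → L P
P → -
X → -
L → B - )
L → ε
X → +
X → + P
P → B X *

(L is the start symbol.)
Nullable non-terminals: L.
FIRST sets used below: FIRST(P) = { '-' }, FIRST(B) = { '-' }

L: nullable alternative(s) L → ε; FOLLOW(L) = { $, '-' }
  L → P: FIRST \ {ε} = { '-' } — overlaps FOLLOW(L) on { '-' }: CONFLICT
  L → B - ): FIRST \ {ε} = { '-' } — overlaps FOLLOW(L) on { '-' }: CONFLICT
  L → ε: FIRST \ {ε} = { } — this is the only nullable alternative, skip

B, P, X have no nullable alternative, so no FIRST/FOLLOW check is needed there.

So the grammar has 2 FIRST/FOLLOW conflicts (marked CONFLICT above).

Answer: Yes. L → P with FOLLOW(L) on { '-' }; L → B '-' ')' with FOLLOW(L) on { '-' }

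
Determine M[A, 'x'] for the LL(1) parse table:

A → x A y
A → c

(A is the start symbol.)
To find M[A, 'x'], we find productions for A where 'x' is in the predict set (PREDICT(N → α) = (FIRST(α) \ {ε}) ∪ (FOLLOW(N) if α ⇒* ε)).

A → x A y: PREDICT = { 'x' }
  'x' is in predict set, so this production goes in M[A, 'x']
A → c: PREDICT = { 'c' }

M[A, 'x'] = A → x A y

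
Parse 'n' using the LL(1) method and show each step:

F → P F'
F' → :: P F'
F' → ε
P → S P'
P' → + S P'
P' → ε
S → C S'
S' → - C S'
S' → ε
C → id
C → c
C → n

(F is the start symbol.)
LL(1) parsing maintains a stack (initially the start symbol over $) and the input. At each step: if the stack top is a terminal, match it against the current input token; if it is a non-terminal N, replace it with the RHS of M[N, lookahead] (the unique production whose predict set contains the lookahead).

Stack is shown with the top on the left.

Stack         Input  Action
---------------------------
F $           n $    output F → P F'
P F' $        n $    output P → S P'
S P' F' $     n $    output S → C S'
C S' P' F' $  n $    output C → n
n S' P' F' $  n $    match 'n'
S' P' F' $    $      output S' → ε
P' F' $       $      output P' → ε
F' $          $      output F' → ε
$             $      accept

The string is accepted.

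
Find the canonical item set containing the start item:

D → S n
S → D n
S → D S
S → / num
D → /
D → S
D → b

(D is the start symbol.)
{ [D → . /], [D → . S n], [D → . S], [D → . b], [D' → . D], [S → . / num], [S → . D S], [S → . D n] }

First, augment the grammar with D' → D
I₀ = CLOSURE({ [D' → . D] }):
  [D' → . D] has the dot before D: add [D → . S n], [D → . /], [D → . S], [D → . b]
  [D → . S n] has the dot before S: add [S → . D n], [S → . D S], [S → . / num]
No further items can be added.

I₀ = { [D → . /], [D → . S n], [D → . S], [D → . b], [D' → . D], [S → . / num], [S → . D S], [S → . D n] }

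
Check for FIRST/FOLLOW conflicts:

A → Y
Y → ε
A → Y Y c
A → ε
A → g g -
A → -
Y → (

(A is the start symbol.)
Yes. Y → '(' with FOLLOW(Y) on { '(' }

A FIRST/FOLLOW conflict occurs when a non-terminal N has a nullable alternative N → β (β ⇒* ε) and another alternative N → α with FIRST(α) ∩ FOLLOW(N) ≠ ∅: on such a lookahead the parser cannot decide between expanding α and letting N vanish via β.

Nullable non-terminals: A, Y.
FIRST sets used below: FIRST(Y) = { '(', ε }

A: nullable alternative(s) A → Y, A → ε; FOLLOW(A) = { $ }
  A → Y: FIRST \ {ε} = { '(' } — disjoint from FOLLOW(A)
  A → Y Y c: FIRST \ {ε} = { '(', 'c' } — disjoint from FOLLOW(A)
  A → ε: FIRST \ {ε} = { } — disjoint from FOLLOW(A)
  A → g g -: FIRST \ {ε} = { 'g' } — disjoint from FOLLOW(A)
  A → -: FIRST \ {ε} = { '-' } — disjoint from FOLLOW(A)

Y: nullable alternative(s) Y → ε; FOLLOW(Y) = { $, '(', 'c' }
  Y → ε: FIRST \ {ε} = { } — this is the only nullable alternative, skip
  Y → (: FIRST \ {ε} = { '(' } — overlaps FOLLOW(Y) on { '(' }: CONFLICT

So the grammar has 1 FIRST/FOLLOW conflict (marked CONFLICT above).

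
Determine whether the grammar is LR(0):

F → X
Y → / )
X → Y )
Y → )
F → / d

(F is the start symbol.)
Yes, the grammar is LR(0)

Augment with F' → F and build the canonical LR(0) collection (I0 = CLOSURE({[F' → . F]}), then GOTO on every symbol after a dot until no new states appear). It has 9 states:
  I0: { [F → . / d], [F → . X], [F' → . F], [X → . Y )], [Y → . )], [Y → . / )] }  — shift
  I1: { [Y → ) .] }  — reduce
  I2: { [F → / . d], [Y → / . )] }  — shift
  I3: { [F' → F .] }  — accept
  I4: { [F → X .] }  — reduce
  I5: { [X → Y . )] }  — shift
  I6: { [X → Y ) .] }  — reduce
  I7: { [Y → / ) .] }  — reduce
  I8: { [F → / d .] }  — reduce

Every state is either a pure shift/goto state or contains exactly one complete item and nothing to shift — no conflicts. The grammar is LR(0).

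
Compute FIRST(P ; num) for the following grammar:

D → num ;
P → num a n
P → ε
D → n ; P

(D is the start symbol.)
{ ';', 'num' }

FIRST sets of the non-terminals involved (from the grammar, by fixed-point iteration):
  FIRST(P) = { 'num', ε }

To compute FIRST(P ; num), process the symbols left to right:
Symbol P is a non-terminal. Add FIRST(P) \ {ε} = { 'num' }
P is nullable (ε ∈ FIRST(P)), continue to the next symbol.
Symbol ; is a terminal. Add ';' and stop.
FIRST(P ; num) = { ';', 'num' }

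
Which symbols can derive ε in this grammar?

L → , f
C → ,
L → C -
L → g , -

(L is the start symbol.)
There are no ε-productions, so no non-terminal can derive ε.
No non-terminals are nullable.

Answer: None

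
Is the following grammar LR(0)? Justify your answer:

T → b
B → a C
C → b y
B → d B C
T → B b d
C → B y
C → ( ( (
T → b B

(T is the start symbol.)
No. Shift-reduce conflict between [T → b .] and [B → . a C]

A grammar is LR(0) if no state in the canonical LR(0) collection has:
  - both a shift item (dot before a terminal) and a complete item (shift-reduce conflict), or
  - two or more complete items (reduce-reduce conflict; the accept item [T' → T .] counts as a complete item here).

Augment with T' → T and build the canonical LR(0) collection (I0 = CLOSURE({[T' → . T]}), then GOTO on every symbol after a dot until no new states appear). It has 19 states:
  I0: { [B → . a C], [B → . d B C], [T → . B b d], [T → . b B], [T → . b], [T' → . T] }  — shift
  I1: { [T → B . b d] }  — shift
  I2: { [T' → T .] }  — accept
  I3: { [B → . a C], [B → . d B C], [B → a . C], [C → . ( ( (], [C → . B y], [C → . b y] }  — shift
  I4: { [B → . a C], [B → . d B C], [T → b . B], [T → b .] }  — shift, reduce
  I5: { [B → . a C], [B → . d B C], [B → d . B C] }  — shift
  I6: { [B → . a C], [B → . d B C], [B → d B . C], [C → . ( ( (], [C → . B y], [C → . b y] }  — shift
  I7: { [C → ( . ( (] }  — shift
  I8: { [C → B . y] }  — shift
  I9: { [B → d B C .] }  — reduce
  I10: { [C → b . y] }  — shift
  I11: { [C → b y .] }  — reduce
  I12: { [C → B y .] }  — reduce
  I13: { [C → ( ( . (] }  — shift
  I14: { [C → ( ( ( .] }  — reduce
  I15: { [T → b B .] }  — reduce
  I16: { [B → a C .] }  — reduce
  I17: { [T → B b . d] }  — shift
  I18: { [T → B b d .] }  — reduce

Conflict in state I4:
  Shift-reduce conflict between [T → b .] and [B → . a C]
So the grammar is NOT LR(0).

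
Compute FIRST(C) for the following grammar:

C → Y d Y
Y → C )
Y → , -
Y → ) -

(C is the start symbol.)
{ ')', ',' }

To compute FIRST(C), examine every production with C on the left-hand side, reading each right-hand side left to right until a non-nullable symbol is reached.

FIRST sets of the other non-terminals involved (by the same procedure, iterated to a fixed point):
  FIRST(Y) = { ')', ',' }

From C → Y d Y:
  - Y is a non-terminal: add FIRST(Y) \ {ε} = { ')', ',' }
    Y is not nullable, so stop

Collecting: FIRST(C) = { ')', ',' }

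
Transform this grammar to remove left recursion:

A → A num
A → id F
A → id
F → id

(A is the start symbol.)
A → id F A'
A → id A'
A' → num A'
A' → ε
F → id

A is directly left-recursive. The standard transformation for
  A → A α₁ | ... | A α_m | β₁ | ... | β_n
is
  A  → β₁ A' | ... | β_n A'
  A' → α₁ A' | ... | α_m A' | ε

A → id F becomes A → id F A'
A → id becomes A → id A'
A → A num becomes A' → num A'
Add A' → ε

Productions for other non-terminals are unchanged:
  F → id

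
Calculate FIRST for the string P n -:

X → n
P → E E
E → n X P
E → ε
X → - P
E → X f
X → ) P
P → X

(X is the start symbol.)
{ ')', '-', 'n' }

FIRST sets of the non-terminals involved (from the grammar, by fixed-point iteration):
  FIRST(P) = { ')', '-', 'n', ε }

To compute FIRST(P n -), process the symbols left to right:
Symbol P is a non-terminal. Add FIRST(P) \ {ε} = { ')', '-', 'n' }
P is nullable (ε ∈ FIRST(P)), continue to the next symbol.
Symbol n is a terminal. Add 'n' and stop.
FIRST(P n -) = { ')', '-', 'n' }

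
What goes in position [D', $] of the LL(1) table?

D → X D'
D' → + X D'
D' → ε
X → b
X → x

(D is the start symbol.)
D' → ε

To find M[D', $], we find productions for D' where $ is in the predict set (PREDICT(N → α) = (FIRST(α) \ {ε}) ∪ (FOLLOW(N) if α ⇒* ε)).

Relevant sets:
  FOLLOW(D') = { $ }

D' → + X D': PREDICT = { '+' }
D' → ε: PREDICT = { $ }
  $ is in predict set, so this production goes in M[D', $]

M[D', $] = D' → ε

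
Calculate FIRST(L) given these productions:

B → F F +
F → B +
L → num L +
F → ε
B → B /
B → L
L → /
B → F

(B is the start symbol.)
{ '/', 'num' }

From L → num L +:
  - num is a terminal: add 'num' and stop
From L → /:
  - '/' is a terminal: add '/' and stop

Collecting: FIRST(L) = { '/', 'num' }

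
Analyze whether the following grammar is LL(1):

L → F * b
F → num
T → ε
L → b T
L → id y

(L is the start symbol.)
Yes, the grammar is LL(1).

A grammar is LL(1) if for each non-terminal N with multiple productions, the predict sets of those productions are pairwise disjoint, where PREDICT(N → α) = (FIRST(α) \ {ε}) ∪ (FOLLOW(N) if α ⇒* ε).

Relevant sets:
  FIRST(F) = { 'num' }

For L:
  PREDICT(L → F '*' b) = { 'num' }
  PREDICT(L → b T) = { 'b' }
  PREDICT(L → id y) = { 'id' }
F, T have a single production, so nothing to check there.

All predict sets are disjoint. The grammar IS LL(1).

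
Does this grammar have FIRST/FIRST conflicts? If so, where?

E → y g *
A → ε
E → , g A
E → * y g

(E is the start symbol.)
A FIRST/FIRST conflict occurs when two productions N → α and N → β for the same non-terminal have FIRST(α) ∩ FIRST(β) ≠ ∅ (with ε ∈ FIRST of a nullable right-hand side, so two nullable alternatives also conflict).

Productions for E:
  E → y g *: FIRST = { 'y' }
  E → , g A: FIRST = { ',' }
  E → * y g: FIRST = { '*' }
A has only one production, so no FIRST/FIRST conflict is possible there.

All alternatives of each non-terminal have pairwise disjoint FIRST sets.

Answer: No FIRST/FIRST conflicts.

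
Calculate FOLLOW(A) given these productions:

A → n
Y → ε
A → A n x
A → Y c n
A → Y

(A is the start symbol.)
{ $, 'n' }

To compute FOLLOW(A), find every occurrence of A on a right-hand side N → α A β: add FIRST(β) \ {ε}, and if β is empty or nullable also add FOLLOW(N). Iterate to a fixed point.

A is the start symbol, so $ ∈ FOLLOW(A).
In A → A n x: A is followed by n x, add FIRST(n x) \ {ε} = { 'n' }

Taking the union: FOLLOW(A) = { $, 'n' }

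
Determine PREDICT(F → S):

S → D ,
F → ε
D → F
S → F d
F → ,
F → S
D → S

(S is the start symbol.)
{ ',', 'd' }

PREDICT(F → S) = (FIRST(RHS) \ {ε}) ∪ (FOLLOW(F) if ε ∈ FIRST(RHS), i.e. RHS ⇒* ε)
FIRST(S) = { ',', 'd' }
FIRST(S) = { ',', 'd' }
ε ∉ FIRST(S), so FOLLOW(F) is not added.
PREDICT(F → S) = { ',', 'd' }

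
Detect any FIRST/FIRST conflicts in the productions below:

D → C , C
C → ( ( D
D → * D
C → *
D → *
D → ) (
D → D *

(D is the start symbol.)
A FIRST/FIRST conflict occurs when two productions N → α and N → β for the same non-terminal have FIRST(α) ∩ FIRST(β) ≠ ∅ (with ε ∈ FIRST of a nullable right-hand side, so two nullable alternatives also conflict).

FIRST sets of the non-terminals at (or reachable through a nullable prefix from) the front of some alternative:
  FIRST(C) = { '(', '*' }
  FIRST(D) = { '(', ')', '*' }

Productions for D:
  D → C , C: FIRST = { '(', '*' }
  D → * D: FIRST = { '*' }
  D → *: FIRST = { '*' }
  D → ) (: FIRST = { ')' }
  D → D *: FIRST = { '(', ')', '*' }
Productions for C:
  C → ( ( D: FIRST = { '(' }
  C → *: FIRST = { '*' }

Conflict for D: D → C , C and D → * D
  Overlap: { '*' }
Conflict for D: D → C , C and D → *
  Overlap: { '*' }
Conflict for D: D → C , C and D → D *
  Overlap: { '(', '*' }
Conflict for D: D → * D and D → *
  Overlap: { '*' }
Conflict for D: D → * D and D → D *
  Overlap: { '*' }
Conflict for D: D → * and D → D *
  Overlap: { '*' }
Conflict for D: D → ) ( and D → D *
  Overlap: { ')' }

Answer: Yes. D → C ',' C / D → '*' D on { '*' }; D → C ',' C / D → '*' on { '*' }; D → C ',' C / D → D '*' on { '(', '*' }; D → '*' D / D → '*' on { '*' }; D → '*' D / D → D '*' on { '*' }; D → '*' / D → D '*' on { '*' }; D → ')' '(' / D → D '*' on { ')' }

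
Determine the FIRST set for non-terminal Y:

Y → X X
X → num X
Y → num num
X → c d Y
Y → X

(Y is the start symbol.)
FIRST sets of the other non-terminals involved (by the same procedure, iterated to a fixed point):
  FIRST(X) = { 'c', 'num' }

From Y → X X:
  - X is a non-terminal: add FIRST(X) \ {ε} = { 'c', 'num' }
    X is not nullable, so stop
From Y → num num:
  - num is a terminal: add 'num' and stop
From Y → X:
  - X is a non-terminal: add FIRST(X) \ {ε} = { 'c', 'num' }
    X is not nullable, so stop

Collecting: FIRST(Y) = { 'c', 'num' }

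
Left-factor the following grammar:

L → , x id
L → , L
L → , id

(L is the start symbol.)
Left-factoring transforms A → αβ₁ | αβ₂ into A → αA' and A' → β₁ | β₂
(α is the longest common prefix among the alternatives). Repeat until
no nonterminal has two alternatives with a common prefix.

Round 1: L has alternatives sharing prefix ','. Introduce L': L → , L'
  Add: L' → x id
  Add: L' → L
  Add: L' → id

No remaining common prefixes — done.

Resulting grammar:
L → , L'
L' → x id
L' → L
L' → id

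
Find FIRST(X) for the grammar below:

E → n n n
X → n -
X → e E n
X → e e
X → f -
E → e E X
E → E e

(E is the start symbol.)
{ 'e', 'f', 'n' }

To compute FIRST(X), examine every production with X on the left-hand side, reading each right-hand side left to right until a non-nullable symbol is reached.

From X → n -:
  - n is a terminal: add 'n' and stop
From X → e E n:
  - e is a terminal: add 'e' and stop
From X → e e:
  - e is a terminal: add 'e' and stop
From X → f -:
  - f is a terminal: add 'f' and stop

Collecting: FIRST(X) = { 'e', 'f', 'n' }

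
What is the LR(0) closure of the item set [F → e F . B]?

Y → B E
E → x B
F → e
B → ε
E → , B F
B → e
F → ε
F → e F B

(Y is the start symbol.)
{ [B → . e], [B → .], [F → e F . B] }

To compute CLOSURE, for each item [A → α.Bβ] where B is a non-terminal, add [B → .γ] for all productions B → γ; repeat for the newly added items until nothing changes.

Start with: [F → e F . B]
  [F → e F . B] has the dot before B: add [B → .], [B → . e]
No further items can be added.

CLOSURE = { [B → . e], [B → .], [F → e F . B] }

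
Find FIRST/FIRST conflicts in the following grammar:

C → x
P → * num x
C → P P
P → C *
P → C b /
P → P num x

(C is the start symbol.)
Yes. C → x / C → P P on { 'x' }; P → '*' num x / P → C '*' on { '*' }; P → '*' num x / P → C b '/' on { '*' }; P → '*' num x / P → P num x on { '*' }; P → C '*' / P → C b '/' on { '*', 'x' }; P → C '*' / P → P num x on { '*', 'x' }; P → C b '/' / P → P num x on { '*', 'x' }

FIRST sets of the non-terminals at (or reachable through a nullable prefix from) the front of some alternative:
  FIRST(P) = { '*', 'x' }
  FIRST(C) = { '*', 'x' }

Productions for C:
  C → x: FIRST = { 'x' }
  C → P P: FIRST = { '*', 'x' }
Productions for P:
  P → * num x: FIRST = { '*' }
  P → C *: FIRST = { '*', 'x' }
  P → C b /: FIRST = { '*', 'x' }
  P → P num x: FIRST = { '*', 'x' }

Conflict for C: C → x and C → P P
  Overlap: { 'x' }
Conflict for P: P → * num x and P → C *
  Overlap: { '*' }
Conflict for P: P → * num x and P → C b /
  Overlap: { '*' }
Conflict for P: P → * num x and P → P num x
  Overlap: { '*' }
Conflict for P: P → C * and P → C b /
  Overlap: { '*', 'x' }
Conflict for P: P → C * and P → P num x
  Overlap: { '*', 'x' }
Conflict for P: P → C b / and P → P num x
  Overlap: { '*', 'x' }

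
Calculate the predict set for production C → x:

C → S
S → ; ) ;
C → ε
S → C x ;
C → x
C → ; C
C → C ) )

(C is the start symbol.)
PREDICT(C → x) = (FIRST(RHS) \ {ε}) ∪ (FOLLOW(C) if ε ∈ FIRST(RHS), i.e. RHS ⇒* ε)
FIRST(x) = { 'x' }
ε ∉ FIRST(x), so FOLLOW(C) is not added.
PREDICT(C → x) = { 'x' }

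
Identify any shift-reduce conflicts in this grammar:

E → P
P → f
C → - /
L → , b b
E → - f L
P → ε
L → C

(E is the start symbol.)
Yes — I0: [P → .] vs [E → . - f L]

A shift-reduce conflict occurs when an LR(0) state has both:
  - a complete (reduce) item [A → α .] (dot at the end), and
  - a shift item [B → β . c γ] (dot before a terminal).

Augment with E' → E and build the canonical LR(0) collection (I0 = CLOSURE({[E' → . E]}), then GOTO on every symbol after a dot until no new states appear). It has 13 states:
  I0: { [E → . - f L], [E → . P], [E' → . E], [P → . f], [P → .] }  — shift, reduce
  I1: { [E → - . f L] }  — shift
  I2: { [E' → E .] }  — accept
  I3: { [E → P .] }  — reduce
  I4: { [P → f .] }  — reduce
  I5: { [C → . - /], [E → - f . L], [L → . , b b], [L → . C] }  — shift
  I6: { [L → , . b b] }  — shift
  I7: { [C → - . /] }  — shift
  I8: { [L → C .] }  — reduce
  I9: { [E → - f L .] }  — reduce
  I10: { [C → - / .] }  — reduce
  I11: { [L → , b . b] }  — shift
  I12: { [L → , b b .] }  — reduce

I0 contains reduce item [P → .] and shift items [E → . - f L], [P → . f] — shift-reduce conflict.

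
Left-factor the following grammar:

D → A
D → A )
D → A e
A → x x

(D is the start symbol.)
Left-factoring transforms A → αβ₁ | αβ₂ into A → αA' and A' → β₁ | β₂
(α is the longest common prefix among the alternatives). Repeat until
no nonterminal has two alternatives with a common prefix.

Round 1: D has alternatives sharing prefix 'A'. Introduce D': D → A D'
  Add: D' → ε
  Add: D' → )
  Add: D' → e

No remaining common prefixes — done.

Resulting grammar:
D → A D'
D' → ε
D' → )
D' → e
A → x x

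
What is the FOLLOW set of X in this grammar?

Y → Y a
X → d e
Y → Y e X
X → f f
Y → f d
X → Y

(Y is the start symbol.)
To compute FOLLOW(X), find every occurrence of X on a right-hand side N → α X β: add FIRST(β) \ {ε}, and if β is empty or nullable also add FOLLOW(N). Iterate to a fixed point.

In Y → Y e X: X is at the end, add FOLLOW(Y)

The FOLLOW sets referred to above (computed the same way, to a fixed point):
  FOLLOW(Y) = { $, 'a', 'e' }

Taking the union: FOLLOW(X) = { $, 'a', 'e' }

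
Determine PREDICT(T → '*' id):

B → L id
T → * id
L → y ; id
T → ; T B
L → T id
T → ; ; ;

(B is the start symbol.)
PREDICT(T → '*' id) = (FIRST(RHS) \ {ε}) ∪ (FOLLOW(T) if ε ∈ FIRST(RHS), i.e. RHS ⇒* ε)
FIRST('*' id) = { '*' }
ε ∉ FIRST('*' id), so FOLLOW(T) is not added.
PREDICT(T → '*' id) = { '*' }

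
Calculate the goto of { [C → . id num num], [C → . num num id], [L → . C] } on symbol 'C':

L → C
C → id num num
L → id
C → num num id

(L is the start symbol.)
GOTO(I, 'C') = CLOSURE({ [A → αX.β] : [A → α.Xβ] ∈ I, X = 'C' })

Items with dot before 'C', with the dot advanced:
  [L → . C] → [L → C .]
Closure adds nothing (no advanced item has the dot before a non-terminal).

GOTO = { [L → C .] }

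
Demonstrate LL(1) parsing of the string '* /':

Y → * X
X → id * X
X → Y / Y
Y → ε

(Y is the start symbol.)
LL(1) parsing maintains a stack (initially the start symbol over $) and the input. At each step: if the stack top is a terminal, match it against the current input token; if it is a non-terminal N, replace it with the RHS of M[N, lookahead] (the unique production whose predict set contains the lookahead).

Stack is shown with the top on the left.

Stack    Input  Action
----------------------
Y $      * / $  output Y → * X
* X $    * / $  match '*'
X $      / $    output X → Y / Y
Y / Y $  / $    output Y → ε
/ Y $    / $    match '/'
Y $      $      output Y → ε
$        $      accept

The string is accepted.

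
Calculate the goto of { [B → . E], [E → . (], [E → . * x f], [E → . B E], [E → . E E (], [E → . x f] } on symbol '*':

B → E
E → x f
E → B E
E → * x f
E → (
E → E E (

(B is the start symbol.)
{ [E → * . x f] }

GOTO(I, '*') = CLOSURE({ [A → αX.β] : [A → α.Xβ] ∈ I, X = '*' })

Items with dot before '*', with the dot advanced:
  [E → . * x f] → [E → * . x f]
Closure adds nothing (no advanced item has the dot before a non-terminal).

GOTO = { [E → * . x f] }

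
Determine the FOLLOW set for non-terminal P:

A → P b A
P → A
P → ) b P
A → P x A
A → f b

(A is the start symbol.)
To compute FOLLOW(P), find every occurrence of P on a right-hand side N → α P β: add FIRST(β) \ {ε}, and if β is empty or nullable also add FOLLOW(N). Iterate to a fixed point.

In A → P b A: P is followed by b A, add FIRST(b A) \ {ε} = { 'b' }
In P → ) b P: P is at the end; this adds FOLLOW(P) to itself — nothing new
In A → P x A: P is followed by x A, add FIRST(x A) \ {ε} = { 'x' }

Taking the union: FOLLOW(P) = { 'b', 'x' }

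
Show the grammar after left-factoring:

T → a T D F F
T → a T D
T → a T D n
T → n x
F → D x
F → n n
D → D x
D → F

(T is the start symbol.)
T → a T D T'
T' → F F
T' → ε
T' → n
T → n x
F → D x
F → n n
D → D x
D → F

Left-factoring transforms A → αβ₁ | αβ₂ into A → αA' and A' → β₁ | β₂
(α is the longest common prefix among the alternatives). Repeat until
no nonterminal has two alternatives with a common prefix.

Round 1: T has alternatives sharing prefix 'a T D'. Introduce T': T → a T D T'
  Add: T' → F F
  Add: T' → ε
  Add: T' → n

No remaining common prefixes — done.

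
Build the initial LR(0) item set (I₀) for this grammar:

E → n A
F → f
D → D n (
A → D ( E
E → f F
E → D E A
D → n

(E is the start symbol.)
{ [D → . D n (], [D → . n], [E → . D E A], [E → . f F], [E → . n A], [E' → . E] }

First, augment the grammar with E' → E
I₀ = CLOSURE({ [E' → . E] }):
  [E' → . E] has the dot before E: add [E → . n A], [E → . f F], [E → . D E A]
  [E → . D E A] has the dot before D: add [D → . D n (], [D → . n]
No further items can be added.

I₀ = { [D → . D n (], [D → . n], [E → . D E A], [E → . f F], [E → . n A], [E' → . E] }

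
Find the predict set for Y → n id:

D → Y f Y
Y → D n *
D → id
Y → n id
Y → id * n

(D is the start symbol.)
{ 'n' }

PREDICT(Y → n id) = (FIRST(RHS) \ {ε}) ∪ (FOLLOW(Y) if ε ∈ FIRST(RHS), i.e. RHS ⇒* ε)
FIRST(n id) = { 'n' }
ε ∉ FIRST(n id), so FOLLOW(Y) is not added.
PREDICT(Y → n id) = { 'n' }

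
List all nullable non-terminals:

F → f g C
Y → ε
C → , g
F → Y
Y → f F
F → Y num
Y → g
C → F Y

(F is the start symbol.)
A non-terminal is nullable if it can derive ε (the empty string): either it has an ε-production, or it has a production whose right-hand side consists entirely of nullable non-terminals.

ε-productions: Y → ε
So Y is immediately nullable.
F → Y: every symbol on the right is nullable, so F is nullable too.
C → F Y: every symbol on the right is nullable, so C is nullable too.
Every non-terminal is now nullable.
Nullable = { 'C', 'F', 'Y' }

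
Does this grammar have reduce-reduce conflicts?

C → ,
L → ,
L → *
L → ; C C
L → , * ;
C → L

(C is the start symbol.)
Augment with C' → C and build the canonical LR(0) collection (I0 = CLOSURE({[C' → . C]}), then GOTO on every symbol after a dot until no new states appear). It has 10 states:
  I0: { [C → . ,], [C → . L], [C' → . C], [L → . *], [L → . , * ;], [L → . ,], [L → . ; C C] }  — shift
  I1: { [L → * .] }  — reduce
  I2: { [C → , .], [L → , . * ;], [L → , .] }  — shift, 2 reduces
  I3: { [C → . ,], [C → . L], [L → . *], [L → . , * ;], [L → . ,], [L → . ; C C], [L → ; . C C] }  — shift
  I4: { [C' → C .] }  — accept
  I5: { [C → L .] }  — reduce
  I6: { [C → . ,], [C → . L], [L → . *], [L → . , * ;], [L → . ,], [L → . ; C C], [L → ; C . C] }  — shift
  I7: { [L → ; C C .] }  — reduce
  I8: { [L → , * . ;] }  — shift
  I9: { [L → , * ; .] }  — reduce

I2 contains complete items [C → , .], [L → , .] — reduce-reduce conflict.

Answer: Yes — I2: [C → , .] vs [L → , .]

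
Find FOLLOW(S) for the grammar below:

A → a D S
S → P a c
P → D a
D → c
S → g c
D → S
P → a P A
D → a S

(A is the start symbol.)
In A → a D S: S is at the end, add FOLLOW(A)
In D → S: S is at the end, add FOLLOW(D)
In D → a S: S is at the end, add FOLLOW(D)

The FOLLOW sets referred to above (computed the same way, to a fixed point):
  FOLLOW(A) = { $, 'a' }
  FOLLOW(D) = { 'a', 'c', 'g' }

Taking the union: FOLLOW(S) = { $, 'a', 'c', 'g' }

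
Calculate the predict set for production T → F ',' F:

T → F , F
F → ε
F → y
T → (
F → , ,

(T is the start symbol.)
PREDICT(T → F ',' F) = (FIRST(RHS) \ {ε}) ∪ (FOLLOW(T) if ε ∈ FIRST(RHS), i.e. RHS ⇒* ε)
FIRST(F) = { ',', 'y', ε }
FIRST(F ',' F) = { ',', 'y' }
ε ∉ FIRST(F ',' F), so FOLLOW(T) is not added.
PREDICT(T → F ',' F) = { ',', 'y' }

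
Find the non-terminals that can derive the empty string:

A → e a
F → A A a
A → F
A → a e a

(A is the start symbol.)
None

A non-terminal is nullable if it can derive ε (the empty string): either it has an ε-production, or it has a production whose right-hand side consists entirely of nullable non-terminals.

There are no ε-productions, so no non-terminal can derive ε.
No non-terminals are nullable.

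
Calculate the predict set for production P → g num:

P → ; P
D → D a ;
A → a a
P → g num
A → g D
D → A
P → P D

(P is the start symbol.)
{ 'g' }

PREDICT(P → g num) = (FIRST(RHS) \ {ε}) ∪ (FOLLOW(P) if ε ∈ FIRST(RHS), i.e. RHS ⇒* ε)
FIRST(g num) = { 'g' }
ε ∉ FIRST(g num), so FOLLOW(P) is not added.
PREDICT(P → g num) = { 'g' }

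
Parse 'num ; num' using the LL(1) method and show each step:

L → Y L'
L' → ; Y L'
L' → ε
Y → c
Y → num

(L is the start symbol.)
LL(1) parsing maintains a stack (initially the start symbol over $) and the input. At each step: if the stack top is a terminal, match it against the current input token; if it is a non-terminal N, replace it with the RHS of M[N, lookahead] (the unique production whose predict set contains the lookahead).

Stack is shown with the top on the left.

Stack     Input        Action
-----------------------------
L $       num ; num $  output L → Y L'
Y L' $    num ; num $  output Y → num
num L' $  num ; num $  match 'num'
L' $      ; num $      output L' → ; Y L'
; Y L' $  ; num $      match ';'
Y L' $    num $        output Y → num
num L' $  num $        match 'num'
L' $      $            output L' → ε
$         $            accept

The string is accepted.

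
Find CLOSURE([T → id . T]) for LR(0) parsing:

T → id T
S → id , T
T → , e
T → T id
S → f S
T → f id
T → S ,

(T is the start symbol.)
{ [S → . f S], [S → . id , T], [T → . , e], [T → . S ,], [T → . T id], [T → . f id], [T → . id T], [T → id . T] }

Start with: [T → id . T]
  [T → id . T] has the dot before T: add [T → . id T], [T → . , e], [T → . T id], [T → . f id], [T → . S ,]
  [T → . S ,] has the dot before S: add [S → . id , T], [S → . f S]
No further items can be added.

CLOSURE = { [S → . f S], [S → . id , T], [T → . , e], [T → . S ,], [T → . T id], [T → . f id], [T → . id T], [T → id . T] }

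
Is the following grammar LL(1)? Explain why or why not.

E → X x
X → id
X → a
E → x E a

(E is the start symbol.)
A grammar is LL(1) if for each non-terminal N with multiple productions, the predict sets of those productions are pairwise disjoint, where PREDICT(N → α) = (FIRST(α) \ {ε}) ∪ (FOLLOW(N) if α ⇒* ε).

Relevant sets:
  FIRST(X) = { 'a', 'id' }

For E:
  PREDICT(E → X x) = { 'a', 'id' }
  PREDICT(E → x E a) = { 'x' }
For X:
  PREDICT(X → id) = { 'id' }
  PREDICT(X → a) = { 'a' }

All predict sets are disjoint. The grammar IS LL(1).

Answer: Yes, the grammar is LL(1).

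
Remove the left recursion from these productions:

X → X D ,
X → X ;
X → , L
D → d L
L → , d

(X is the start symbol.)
X → , L X'
X' → D , X'
X' → ; X'
X' → ε
D → d L
L → , d

X is directly left-recursive. The standard transformation for
  A → A α₁ | ... | A α_m | β₁ | ... | β_n
is
  A  → β₁ A' | ... | β_n A'
  A' → α₁ A' | ... | α_m A' | ε

X → , L becomes X → , L X'
X → X D , becomes X' → D , X'
X → X ; becomes X' → ; X'
Add X' → ε

Productions for other non-terminals are unchanged:
  D → d L
  L → , d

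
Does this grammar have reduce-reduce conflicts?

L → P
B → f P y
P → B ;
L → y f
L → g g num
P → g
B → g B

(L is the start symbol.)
No reduce-reduce conflicts

A reduce-reduce conflict occurs when an LR(0) state has two complete items [A → α .] and [B → β .] — both call for a reduction, and with no lookahead the parser cannot choose between them.

Augment with L' → L and build the canonical LR(0) collection (I0 = CLOSURE({[L' → . L]}), then GOTO on every symbol after a dot until no new states appear). It has 16 states:
  I0: { [B → . f P y], [B → . g B], [L → . P], [L → . g g num], [L → . y f], [L' → . L], [P → . B ;], [P → . g] }  — shift
  I1: { [P → B . ;] }  — shift
  I2: { [L' → L .] }  — accept
  I3: { [L → P .] }  — reduce
  I4: { [B → . f P y], [B → . g B], [B → f . P y], [P → . B ;], [P → . g] }  — shift
  I5: { [B → . f P y], [B → . g B], [B → g . B], [L → g . g num], [P → g .] }  — shift, reduce
  I6: { [L → y . f] }  — shift
  I7: { [L → y f .] }  — reduce
  I8: { [B → g B .] }  — reduce
  I9: { [B → . f P y], [B → . g B], [B → g . B], [L → g g . num] }  — shift
  I10: { [B → . f P y], [B → . g B], [B → g . B] }  — shift
  I11: { [L → g g num .] }  — reduce
  I12: { [B → f P . y] }  — shift
  I13: { [B → . f P y], [B → . g B], [B → g . B], [P → g .] }  — shift, reduce
  I14: { [B → f P y .] }  — reduce
  I15: { [P → B ; .] }  — reduce

No state contains more than one complete item.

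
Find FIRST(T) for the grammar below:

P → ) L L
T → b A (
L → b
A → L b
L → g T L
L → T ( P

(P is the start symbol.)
{ 'b' }

From T → b A (:
  - b is a terminal: add 'b' and stop

Collecting: FIRST(T) = { 'b' }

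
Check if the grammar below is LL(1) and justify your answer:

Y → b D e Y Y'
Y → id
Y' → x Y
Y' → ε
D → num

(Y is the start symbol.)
Relevant sets:
  FOLLOW(Y') = { $, 'x' }

For Y:
  PREDICT(Y → b D e Y Y') = { 'b' }
  PREDICT(Y → id) = { 'id' }
For Y':
  PREDICT(Y' → x Y) = { 'x' }
  PREDICT(Y' → ε) = { $, 'x' }
D has a single production, so nothing to check there.

Conflict found: Predict set conflict for Y': { 'x' }
The grammar is NOT LL(1).

Answer: No. Predict set conflict for Y': { 'x' }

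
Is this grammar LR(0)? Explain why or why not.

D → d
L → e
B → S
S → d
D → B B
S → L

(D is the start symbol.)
No. Reduce-reduce conflict: [D → d .] and [S → d .]

Augment with D' → D and build the canonical LR(0) collection (I0 = CLOSURE({[D' → . D]}), then GOTO on every symbol after a dot until no new states appear). It has 9 states:
  I0: { [B → . S], [D → . B B], [D → . d], [D' → . D], [L → . e], [S → . L], [S → . d] }  — shift
  I1: { [B → . S], [D → B . B], [L → . e], [S → . L], [S → . d] }  — shift
  I2: { [D' → D .] }  — accept
  I3: { [S → L .] }  — reduce
  I4: { [B → S .] }  — reduce
  I5: { [D → d .], [S → d .] }  — 2 reduces
  I6: { [L → e .] }  — reduce
  I7: { [D → B B .] }  — reduce
  I8: { [S → d .] }  — reduce

Conflict in state I5:
  Reduce-reduce conflict: [D → d .] and [S → d .]
So the grammar is NOT LR(0).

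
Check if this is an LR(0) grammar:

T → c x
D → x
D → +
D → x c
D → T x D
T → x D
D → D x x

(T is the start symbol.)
A grammar is LR(0) if no state in the canonical LR(0) collection has:
  - both a shift item (dot before a terminal) and a complete item (shift-reduce conflict), or
  - two or more complete items (reduce-reduce conflict; the accept item [T' → T .] counts as a complete item here).

Augment with T' → T and build the canonical LR(0) collection (I0 = CLOSURE({[T' → . T]}), then GOTO on every symbol after a dot until no new states appear). It has 14 states:
  I0: { [T → . c x], [T → . x D], [T' → . T] }  — shift
  I1: { [T' → T .] }  — accept
  I2: { [T → c . x] }  — shift
  I3: { [D → . +], [D → . D x x], [D → . T x D], [D → . x c], [D → . x], [T → . c x], [T → . x D], [T → x . D] }  — shift
  I4: { [D → + .] }  — reduce
  I5: { [D → D . x x], [T → x D .] }  — shift, reduce
  I6: { [D → T . x D] }  — shift
  I7: { [D → . +], [D → . D x x], [D → . T x D], [D → . x c], [D → . x], [D → x . c], [D → x .], [T → . c x], [T → . x D], [T → x . D] }  — shift, reduce
  I8: { [D → x c .], [T → c . x] }  — shift, reduce
  I9: { [T → c x .] }  — reduce
  I10: { [D → . +], [D → . D x x], [D → . T x D], [D → . x c], [D → . x], [D → T x . D], [T → . c x], [T → . x D] }  — shift
  I11: { [D → D . x x], [D → T x D .] }  — shift, reduce
  I12: { [D → D x . x] }  — shift
  I13: { [D → D x x .] }  — reduce

Conflict in state I5:
  Shift-reduce conflict between [T → x D .] and [D → D . x x]
So the grammar is NOT LR(0).

Answer: No. Shift-reduce conflict between [T → x D .] and [D → D . x x]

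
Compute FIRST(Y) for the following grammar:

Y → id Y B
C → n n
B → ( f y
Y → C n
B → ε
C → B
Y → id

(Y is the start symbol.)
{ '(', 'id', 'n' }

FIRST sets of the other non-terminals involved (by the same procedure, iterated to a fixed point):
  FIRST(C) = { '(', 'n', ε }

From Y → id Y B:
  - id is a terminal: add 'id' and stop
From Y → C n:
  - C is a non-terminal: add FIRST(C) \ {ε} = { '(', 'n' }
    C is nullable, so continue to the next symbol
  - n is a terminal: add 'n' and stop
From Y → id:
  - id is a terminal: add 'id' and stop

Collecting: FIRST(Y) = { '(', 'id', 'n' }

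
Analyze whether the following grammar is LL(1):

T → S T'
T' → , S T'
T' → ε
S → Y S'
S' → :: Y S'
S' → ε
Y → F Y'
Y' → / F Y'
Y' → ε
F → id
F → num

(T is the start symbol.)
A grammar is LL(1) if for each non-terminal N with multiple productions, the predict sets of those productions are pairwise disjoint, where PREDICT(N → α) = (FIRST(α) \ {ε}) ∪ (FOLLOW(N) if α ⇒* ε).

Relevant sets:
  FOLLOW(T') = { $ }
  FOLLOW(S') = { $, ',' }
  FOLLOW(Y') = { $, ',', '::' }

For T':
  PREDICT(T' → ',' S T') = { ',' }
  PREDICT(T' → ε) = { $ }
For S':
  PREDICT(S' → :: Y S') = { '::' }
  PREDICT(S' → ε) = { $, ',' }
For Y':
  PREDICT(Y' → '/' F Y') = { '/' }
  PREDICT(Y' → ε) = { $, ',', '::' }
For F:
  PREDICT(F → id) = { 'id' }
  PREDICT(F → num) = { 'num' }
T, S, Y have a single production, so nothing to check there.

All predict sets are disjoint. The grammar IS LL(1).

Answer: Yes, the grammar is LL(1).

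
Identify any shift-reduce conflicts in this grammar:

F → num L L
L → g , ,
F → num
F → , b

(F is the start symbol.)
A shift-reduce conflict occurs when an LR(0) state has both:
  - a complete (reduce) item [A → α .] (dot at the end), and
  - a shift item [B → β . c γ] (dot before a terminal).

Augment with F' → F and build the canonical LR(0) collection (I0 = CLOSURE({[F' → . F]}), then GOTO on every symbol after a dot until no new states appear). It has 10 states:
  I0: { [F → . , b], [F → . num L L], [F → . num], [F' → . F] }  — shift
  I1: { [F → , . b] }  — shift
  I2: { [F' → F .] }  — accept
  I3: { [F → num . L L], [F → num .], [L → . g , ,] }  — shift, reduce
  I4: { [F → num L . L], [L → . g , ,] }  — shift
  I5: { [L → g . , ,] }  — shift
  I6: { [L → g , . ,] }  — shift
  I7: { [L → g , , .] }  — reduce
  I8: { [F → num L L .] }  — reduce
  I9: { [F → , b .] }  — reduce

I3 contains reduce item [F → num .] and shift item [L → . g , ,] — shift-reduce conflict.

Answer: Yes — I3: [F → num .] vs [L → . g , ,]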